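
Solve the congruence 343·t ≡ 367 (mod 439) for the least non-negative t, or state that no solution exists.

330

gcd(343, 439) = 1, so a unique solution mod 439 exists.
343⁻¹ ≡ 32 (mod 439).
t ≡ 32·367 ≡ 330 (mod 439).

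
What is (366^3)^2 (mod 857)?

(366)^3 ≡ 640 (mod 857)
(640)^2 ≡ 811 (mod 857)

811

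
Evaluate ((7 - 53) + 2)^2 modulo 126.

46

7 - 53 = -46 ≡ 80 (mod 126)
80 + 2 = 82
(82)^2 ≡ 46 (mod 126)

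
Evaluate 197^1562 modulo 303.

193

Using repeated squaring:
1562 in binary is 11000011010, i.e. 1562 = 1024 + 512 + 16 + 8 + 2.
197^1 ≡ 197 (mod 303)
197^2 ≡ 197^2 = 38809 ≡ 25 (mod 303)
197^4 ≡ 25^2 = 625 ≡ 19 (mod 303)
197^8 ≡ 19^2 = 361 ≡ 58 (mod 303)
197^16 ≡ 58^2 = 3364 ≡ 31 (mod 303)
197^32 ≡ 31^2 = 961 ≡ 52 (mod 303)
197^64 ≡ 52^2 = 2704 ≡ 280 (mod 303)
197^128 ≡ 280^2 = 78400 ≡ 226 (mod 303)
197^256 ≡ 226^2 = 51076 ≡ 172 (mod 303)
197^512 ≡ 172^2 = 29584 ≡ 193 (mod 303)
197^1024 ≡ 193^2 = 37249 ≡ 283 (mod 303)
197^1562 = 197^1024 * 197^512 * 197^16 * 197^8 * 197^2 ≡ 283 * 193 * 31 * 58 * 25 (mod 303).
Accumulate the product:
283 * 193 = 54619 ≡ 79
79 * 31 = 2449 ≡ 25
25 * 58 = 1450 ≡ 238
238 * 25 = 5950 ≡ 193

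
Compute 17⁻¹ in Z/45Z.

8

Run the extended Euclidean algorithm:
45 = 2×17 + 11
17 = 1×11 + 6
11 = 1×6 + 5
6 = 1×5 + 1
5 = 5×1 + 0
gcd(17, 45) = 1, so the inverse exists.
Bézout: 1 = −3×45 + 8×17.
So 17⁻¹ ≡ 8 (mod 45).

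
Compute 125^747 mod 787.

Compute successive squares:
125^1 ≡ 125 (mod 787)
125^2 ≡ 125^2 = 15625 ≡ 672 (mod 787)
125^4 ≡ 672^2 = 451584 ≡ 633 (mod 787)
125^8 ≡ 633^2 = 400689 ≡ 106 (mod 787)
125^16 ≡ 106^2 = 11236 ≡ 218 (mod 787)
125^32 ≡ 218^2 = 47524 ≡ 304 (mod 787)
125^64 ≡ 304^2 = 92416 ≡ 337 (mod 787)
125^128 ≡ 337^2 = 113569 ≡ 241 (mod 787)
125^256 ≡ 241^2 = 58081 ≡ 630 (mod 787)
125^512 ≡ 630^2 = 396900 ≡ 252 (mod 787)
125^747 = 125^512 · 125^128 · 125^64 · 125^32 · 125^8 · 125^2 · 125^1 ≡ 252 · 241 · 337 · 304 · 106 · 672 · 125 (mod 787).
Accumulate the product:
252 · 241 = 60732 ≡ 133
133 · 337 = 44821 ≡ 749
749 · 304 = 227696 ≡ 253
253 · 106 = 26818 ≡ 60
60 · 672 = 40320 ≡ 183
183 · 125 = 22875 ≡ 52

52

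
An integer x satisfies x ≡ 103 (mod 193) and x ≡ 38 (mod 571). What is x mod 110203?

193⁻¹ mod 571: 193*500 ≡ 1 (mod 571), so 193⁻¹ ≡ 500.
x = 103 + 193*((38 − 103)*500 mod 571) = 103 + 193*47 = 9174.

9174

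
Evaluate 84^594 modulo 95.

1

By square-and-multiply:
594 in binary is 1001010010, i.e. 594 = 512 + 64 + 16 + 2.
84^1 ≡ 84 (mod 95)
84^2 ≡ 84^2 = 7056 ≡ 26 (mod 95)
84^4 ≡ 26^2 = 676 ≡ 11 (mod 95)
84^8 ≡ 11^2 = 121 ≡ 26 (mod 95)
84^16 ≡ 26^2 = 676 ≡ 11 (mod 95)
84^32 ≡ 11^2 = 121 ≡ 26 (mod 95)
84^64 ≡ 26^2 = 676 ≡ 11 (mod 95)
84^128 ≡ 11^2 = 121 ≡ 26 (mod 95)
84^256 ≡ 26^2 = 676 ≡ 11 (mod 95)
84^512 ≡ 11^2 = 121 ≡ 26 (mod 95)
84^594 = 84^512 · 84^64 · 84^16 · 84^2 ≡ 26 · 11 · 11 · 26 (mod 95).
Accumulate the product:
26 · 11 = 286 ≡ 1
1 · 11 = 11
11 · 26 = 286 ≡ 1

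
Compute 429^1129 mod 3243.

Compute successive squares:
1129 in binary is 10001101001, i.e. 1129 = 1024 + 64 + 32 + 8 + 1.
429^1 ≡ 429 (mod 3243)
429^2 ≡ 429^2 = 184041 ≡ 2433 (mod 3243)
429^4 ≡ 2433^2 = 5919489 ≡ 1014 (mod 3243)
429^8 ≡ 1014^2 = 1028196 ≡ 165 (mod 3243)
429^16 ≡ 165^2 = 27225 ≡ 1281 (mod 3243)
429^32 ≡ 1281^2 = 1640961 ≡ 3 (mod 3243)
429^64 ≡ 3^2 = 9 (mod 3243)
429^128 ≡ 9^2 = 81 (mod 3243)
429^256 ≡ 81^2 = 6561 ≡ 75 (mod 3243)
429^512 ≡ 75^2 = 5625 ≡ 2382 (mod 3243)
429^1024 ≡ 2382^2 = 5673924 ≡ 1917 (mod 3243)
429^1129 = 429^1024 · 429^64 · 429^32 · 429^8 · 429^1 ≡ 1917 · 9 · 3 · 165 · 429 (mod 3243).
Accumulate the product:
1917 · 9 = 17253 ≡ 1038
1038 · 3 = 3114
3114 · 165 = 513810 ≡ 1416
1416 · 429 = 607464 ≡ 1023

1023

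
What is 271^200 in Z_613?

By square-and-multiply:
200 in binary is 11001000, i.e. 200 = 128 + 64 + 8.
271^1 ≡ 271 (mod 613)
271^2 ≡ 271^2 = 73441 ≡ 494 (mod 613)
271^4 ≡ 494^2 = 244036 ≡ 62 (mod 613)
271^8 ≡ 62^2 = 3844 ≡ 166 (mod 613)
271^16 ≡ 166^2 = 27556 ≡ 584 (mod 613)
271^32 ≡ 584^2 = 341056 ≡ 228 (mod 613)
271^64 ≡ 228^2 = 51984 ≡ 492 (mod 613)
271^128 ≡ 492^2 = 242064 ≡ 542 (mod 613)
271^200 = 271^128 · 271^64 · 271^8 ≡ 542 · 492 · 166 (mod 613).
Accumulate the product:
542 · 492 = 266664 ≡ 9
9 · 166 = 1494 ≡ 268

268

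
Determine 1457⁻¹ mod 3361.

3361 = 2·1457 + 447
1457 = 3·447 + 116
447 = 3·116 + 99
116 = 1·99 + 17
99 = 5·17 + 14
17 = 1·14 + 3
14 = 4·3 + 2
3 = 1·2 + 1
2 = 2·1 + 0
gcd(1457, 3361) = 1, so the inverse exists.
Back-substitute for 1:
1 = 1·3 − 1·2
  = −1·14 + 5·3
  = 5·17 − 6·14
  = −6·99 + 35·17
  = 35·116 − 41·99
  = −41·447 + 158·116
  = 158·1457 − 515·447
  = −515·3361 + 1188·1457
So 1457⁻¹ ≡ 1188 (mod 3361).

1188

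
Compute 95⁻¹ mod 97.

97 = 1*95 + 2
95 = 47*2 + 1
2 = 2*1 + 0
gcd(95, 97) = 1, so the inverse exists.
Bézout: 1 = −47*97 + 48*95.
So 95⁻¹ ≡ 48 (mod 97).

48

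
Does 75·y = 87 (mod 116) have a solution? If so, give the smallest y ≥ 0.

gcd(75, 116) = 1, so a unique solution mod 116 exists.
75⁻¹ ≡ 99 (mod 116).
y ≡ 99·87 ≡ 29 (mod 116).

29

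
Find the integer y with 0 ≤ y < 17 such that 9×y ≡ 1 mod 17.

17 = 1*9 + 8
9 = 1*8 + 1
8 = 8*1 + 0
gcd(9, 17) = 1, so the inverse exists.
Back-substitute for 1:
1 = 1*9 − 1*8
  = −1*17 + 2*9
So 9⁻¹ ≡ 2 (mod 17).

2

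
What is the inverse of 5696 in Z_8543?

8543 = 1·5696 + 2847
5696 = 2·2847 + 2
2847 = 1423·2 + 1
2 = 2·1 + 0
gcd(5696, 8543) = 1, so the inverse exists.
Back-substitute for 1:
1 = 1·2847 − 1423·2
  = −1423·5696 + 2847·2847
  = 2847·8543 − 4270·5696
So 5696⁻¹ ≡ −4270 ≡ 4273 (mod 8543).

4273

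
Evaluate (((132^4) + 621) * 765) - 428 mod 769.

328

(132)^4 ≡ 728 (mod 769)
728 + 621 = 1349 ≡ 580 (mod 769)
580 * 765 = 443700 ≡ 756 (mod 769)
756 - 428 = 328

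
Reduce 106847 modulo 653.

106847 = 163*653 + 408, so 106847 ≡ 408 (mod 653).

408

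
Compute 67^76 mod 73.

55

76 in binary is 1001100, i.e. 76 = 64 + 8 + 4.
67^1 ≡ 67 (mod 73)
67^2 ≡ 67^2 = 4489 ≡ 36 (mod 73)
67^4 ≡ 36^2 = 1296 ≡ 55 (mod 73)
67^8 ≡ 55^2 = 3025 ≡ 32 (mod 73)
67^16 ≡ 32^2 = 1024 ≡ 2 (mod 73)
67^32 ≡ 2^2 = 4 (mod 73)
67^64 ≡ 4^2 = 16 (mod 73)
67^76 = 67^64 · 67^8 · 67^4 ≡ 16 · 32 · 55 (mod 73).
Accumulate the product:
16 · 32 = 512 ≡ 1
1 · 55 = 55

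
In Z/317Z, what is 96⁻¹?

142

By the extended Euclidean algorithm:
317 = 3*96 + 29
96 = 3*29 + 9
29 = 3*9 + 2
9 = 4*2 + 1
2 = 2*1 + 0
gcd(96, 317) = 1, so the inverse exists.
Bézout: 1 = −43*317 + 142*96.
So 96⁻¹ ≡ 142 (mod 317).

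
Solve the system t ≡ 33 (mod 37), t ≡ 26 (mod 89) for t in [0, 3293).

37⁻¹ mod 89: 37*77 ≡ 1 (mod 89), so 37⁻¹ ≡ 77.
t = 33 + 37*((26 − 33)*77 mod 89) = 33 + 37*84 = 3141.

3141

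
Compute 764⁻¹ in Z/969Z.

917

By the extended Euclidean algorithm:
969 = 1·764 + 205
764 = 3·205 + 149
205 = 1·149 + 56
149 = 2·56 + 37
56 = 1·37 + 19
37 = 1·19 + 18
19 = 1·18 + 1
18 = 18·1 + 0
gcd(764, 969) = 1, so the inverse exists.
Bézout: 1 = 41·969 − 52·764.
So 764⁻¹ ≡ −52 ≡ 917 (mod 969).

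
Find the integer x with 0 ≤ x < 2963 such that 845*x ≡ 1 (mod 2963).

2693

Run the extended Euclidean algorithm:
2963 = 3·845 + 428
845 = 1·428 + 417
428 = 1·417 + 11
417 = 37·11 + 10
11 = 1·10 + 1
10 = 10·1 + 0
gcd(845, 2963) = 1, so the inverse exists.
Back-substitute for 1:
1 = 1·11 − 1·10
  = −1·417 + 38·11
  = 38·428 − 39·417
  = −39·845 + 77·428
  = 77·2963 − 270·845
So 845⁻¹ ≡ −270 ≡ 2693 (mod 2963).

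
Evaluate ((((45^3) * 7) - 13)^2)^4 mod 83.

(45)^3 ≡ 74 (mod 83)
74 * 7 = 518 ≡ 20 (mod 83)
20 - 13 = 7
(7)^2 ≡ 49 (mod 83)
(49)^4 ≡ 36 (mod 83)

36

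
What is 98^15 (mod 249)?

By square-and-multiply:
15 in binary is 1111, i.e. 15 = 8 + 4 + 2 + 1.
98^1 ≡ 98 (mod 249)
98^2 ≡ 98^2 = 9604 ≡ 142 (mod 249)
98^4 ≡ 142^2 = 20164 ≡ 244 (mod 249)
98^8 ≡ 244^2 = 59536 ≡ 25 (mod 249)
98^15 = 98^8 × 98^4 × 98^2 × 98^1 ≡ 25 × 244 × 142 × 98 (mod 249).
Accumulate the product:
25 × 244 = 6100 ≡ 124
124 × 142 = 17608 ≡ 178
178 × 98 = 17444 ≡ 14

14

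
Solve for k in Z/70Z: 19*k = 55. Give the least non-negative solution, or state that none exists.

gcd(19, 70) = 1, so a unique solution mod 70 exists.
19⁻¹ ≡ 59 (mod 70).
k ≡ 59*55 ≡ 25 (mod 70).

25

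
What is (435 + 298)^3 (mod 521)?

80

435 + 298 = 733 ≡ 212 (mod 521)
(212)^3 ≡ 80 (mod 521)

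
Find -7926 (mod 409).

-7926 = -20×409 + 254, so -7926 ≡ 254 (mod 409).

254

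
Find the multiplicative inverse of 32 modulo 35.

23

Run the extended Euclidean algorithm:
35 = 1·32 + 3
32 = 10·3 + 2
3 = 1·2 + 1
2 = 2·1 + 0
gcd(32, 35) = 1, so the inverse exists.
Bézout: 1 = 11·35 − 12·32.
So 32⁻¹ ≡ −12 ≡ 23 (mod 35).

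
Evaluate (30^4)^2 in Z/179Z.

(30)^4 ≡ 25 (mod 179)
(25)^2 ≡ 88 (mod 179)

88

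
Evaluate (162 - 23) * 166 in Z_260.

194

162 - 23 = 139
139 * 166 = 23074 ≡ 194 (mod 260)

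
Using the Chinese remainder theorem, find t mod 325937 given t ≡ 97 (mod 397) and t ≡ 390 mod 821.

160485

397⁻¹ mod 821: 397*304 ≡ 1 (mod 821), so 397⁻¹ ≡ 304.
t = 97 + 397*((390 − 97)*304 mod 821) = 97 + 397*404 = 160485.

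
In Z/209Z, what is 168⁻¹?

158

Run the extended Euclidean algorithm:
209 = 1·168 + 41
168 = 4·41 + 4
41 = 10·4 + 1
4 = 4·1 + 0
gcd(168, 209) = 1, so the inverse exists.
Back-substitute for 1:
1 = 1·41 − 10·4
  = −10·168 + 41·41
  = 41·209 − 51·168
So 168⁻¹ ≡ −51 ≡ 158 (mod 209).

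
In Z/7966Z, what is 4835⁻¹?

Run the extended Euclidean algorithm:
7966 = 1·4835 + 3131
4835 = 1·3131 + 1704
3131 = 1·1704 + 1427
1704 = 1·1427 + 277
1427 = 5·277 + 42
277 = 6·42 + 25
42 = 1·25 + 17
25 = 1·17 + 8
17 = 2·8 + 1
8 = 8·1 + 0
gcd(4835, 7966) = 1, so the inverse exists.
Bézout: 1 = 576·7966 − 949·4835.
So 4835⁻¹ ≡ −949 ≡ 7017 (mod 7966).

7017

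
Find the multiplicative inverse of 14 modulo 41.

Apply the Euclidean algorithm and back-substitute:
41 = 2×14 + 13
14 = 1×13 + 1
13 = 13×1 + 0
gcd(14, 41) = 1, so the inverse exists.
Back-substitute for 1:
1 = 1×14 − 1×13
  = −1×41 + 3×14
So 14⁻¹ ≡ 3 (mod 41).

3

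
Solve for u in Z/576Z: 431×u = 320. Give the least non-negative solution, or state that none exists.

256

gcd(431, 576) = 1, so a unique solution mod 576 exists.
431⁻¹ ≡ 143 (mod 576).
u ≡ 143×320 ≡ 256 (mod 576).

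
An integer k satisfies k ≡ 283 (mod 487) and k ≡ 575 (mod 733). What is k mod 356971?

57749

487⁻¹ mod 733: 487·146 ≡ 1 (mod 733), so 487⁻¹ ≡ 146.
k = 283 + 487·((575 − 283)·146 mod 733) = 283 + 487·118 = 57749.
Check: 57749 mod 487 = 283, 57749 mod 733 = 575. ✓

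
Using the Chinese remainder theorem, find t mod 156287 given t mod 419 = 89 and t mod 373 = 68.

139197

419⁻¹ mod 373: 419×73 ≡ 1 (mod 373), so 419⁻¹ ≡ 73.
t = 89 + 419×((68 − 89)×73 mod 373) = 89 + 419×332 = 139197.
Check: 139197 mod 419 = 89, 139197 mod 373 = 68. ✓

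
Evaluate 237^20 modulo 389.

55

237^1 ≡ 237 (mod 389)
237^2 ≡ 237^2 = 56169 ≡ 153 (mod 389)
237^4 ≡ 153^2 = 23409 ≡ 69 (mod 389)
237^8 ≡ 69^2 = 4761 ≡ 93 (mod 389)
237^16 ≡ 93^2 = 8649 ≡ 91 (mod 389)
237^20 = 237^16 · 237^4 ≡ 91 · 69 (mod 389).
91 · 69 = 6279 ≡ 55 (mod 389).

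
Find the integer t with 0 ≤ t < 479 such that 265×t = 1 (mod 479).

47

By the extended Euclidean algorithm:
479 = 1·265 + 214
265 = 1·214 + 51
214 = 4·51 + 10
51 = 5·10 + 1
10 = 10·1 + 0
gcd(265, 479) = 1, so the inverse exists.
Back-substitute for 1:
1 = 1·51 − 5·10
  = −5·214 + 21·51
  = 21·265 − 26·214
  = −26·479 + 47·265
So 265⁻¹ ≡ 47 (mod 479).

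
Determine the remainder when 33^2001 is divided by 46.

Compute successive squares:
33^1 ≡ 33 (mod 46)
33^2 ≡ 33^2 = 1089 ≡ 31 (mod 46)
33^4 ≡ 31^2 = 961 ≡ 41 (mod 46)
33^8 ≡ 41^2 = 1681 ≡ 25 (mod 46)
33^16 ≡ 25^2 = 625 ≡ 27 (mod 46)
33^32 ≡ 27^2 = 729 ≡ 39 (mod 46)
33^64 ≡ 39^2 = 1521 ≡ 3 (mod 46)
33^128 ≡ 3^2 = 9 (mod 46)
33^256 ≡ 9^2 = 81 ≡ 35 (mod 46)
33^512 ≡ 35^2 = 1225 ≡ 29 (mod 46)
33^1024 ≡ 29^2 = 841 ≡ 13 (mod 46)
33^2001 = 33^1024 × 33^512 × 33^256 × 33^128 × 33^64 × 33^16 × 33^1 ≡ 13 × 29 × 35 × 9 × 3 × 27 × 33 (mod 46).
Accumulate the product:
13 × 29 = 377 ≡ 9
9 × 35 = 315 ≡ 39
39 × 9 = 351 ≡ 29
29 × 3 = 87 ≡ 41
41 × 27 = 1107 ≡ 3
3 × 33 = 99 ≡ 7

7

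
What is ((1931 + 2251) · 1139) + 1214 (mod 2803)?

1931 + 2251 = 4182 ≡ 1379 (mod 2803)
1379 · 1139 = 1570681 ≡ 1001 (mod 2803)
1001 + 1214 = 2215

2215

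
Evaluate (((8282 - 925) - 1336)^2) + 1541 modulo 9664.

8282 - 925 = 7357
7357 - 1336 = 6021
(6021)^2 ≡ 2777 (mod 9664)
2777 + 1541 = 4318

4318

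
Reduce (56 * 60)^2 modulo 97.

56 * 60 = 3360 ≡ 62 (mod 97)
(62)^2 ≡ 61 (mod 97)

61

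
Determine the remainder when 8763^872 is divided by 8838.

7767

872 in binary is 1101101000, i.e. 872 = 512 + 256 + 64 + 32 + 8.
8763^1 ≡ 8763 (mod 8838)
8763^2 ≡ 8763^2 = 76790169 ≡ 5625 (mod 8838)
8763^4 ≡ 5625^2 = 31640625 ≡ 585 (mod 8838)
8763^8 ≡ 585^2 = 342225 ≡ 6381 (mod 8838)
8763^16 ≡ 6381^2 = 40717161 ≡ 495 (mod 8838)
8763^32 ≡ 495^2 = 245025 ≡ 6399 (mod 8838)
8763^64 ≡ 6399^2 = 40947201 ≡ 747 (mod 8838)
8763^128 ≡ 747^2 = 558009 ≡ 1215 (mod 8838)
8763^256 ≡ 1215^2 = 1476225 ≡ 279 (mod 8838)
8763^512 ≡ 279^2 = 77841 ≡ 7137 (mod 8838)
8763^872 = 8763^512 * 8763^256 * 8763^64 * 8763^32 * 8763^8 ≡ 7137 * 279 * 747 * 6399 * 6381 (mod 8838).
Accumulate the product:
7137 * 279 = 1991223 ≡ 2673
2673 * 747 = 1996731 ≡ 8181
8181 * 6399 = 52350219 ≡ 2745
2745 * 6381 = 17515845 ≡ 7767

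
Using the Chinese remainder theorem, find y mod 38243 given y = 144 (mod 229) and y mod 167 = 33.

10220

229⁻¹ mod 167: 229*132 ≡ 1 (mod 167), so 229⁻¹ ≡ 132.
y = 144 + 229*((33 − 144)*132 mod 167) = 144 + 229*44 = 10220.
Check: 10220 mod 229 = 144, 10220 mod 167 = 33. ✓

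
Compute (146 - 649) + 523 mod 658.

146 - 649 = -503 ≡ 155 (mod 658)
155 + 523 = 678 ≡ 20 (mod 658)

20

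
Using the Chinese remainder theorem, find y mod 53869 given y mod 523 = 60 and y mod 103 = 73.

523⁻¹ mod 103: 523·13 ≡ 1 (mod 103), so 523⁻¹ ≡ 13.
y = 60 + 523·((73 − 60)·13 mod 103) = 60 + 523·66 = 34578.

34578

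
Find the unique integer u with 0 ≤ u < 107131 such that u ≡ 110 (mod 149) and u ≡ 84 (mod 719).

106496

149⁻¹ mod 719: 149×415 ≡ 1 (mod 719), so 149⁻¹ ≡ 415.
u = 110 + 149×((84 − 110)×415 mod 719) = 110 + 149×714 = 106496.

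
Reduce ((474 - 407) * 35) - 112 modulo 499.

237

474 - 407 = 67
67 * 35 = 2345 ≡ 349 (mod 499)
349 - 112 = 237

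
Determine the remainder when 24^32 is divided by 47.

24^1 ≡ 24 (mod 47)
24^2 ≡ 24^2 = 576 ≡ 12 (mod 47)
24^4 ≡ 12^2 = 144 ≡ 3 (mod 47)
24^8 ≡ 3^2 = 9 (mod 47)
24^16 ≡ 9^2 = 81 ≡ 34 (mod 47)
24^32 ≡ 34^2 = 1156 ≡ 28 (mod 47)
So 24^32 ≡ 28 (mod 47).

28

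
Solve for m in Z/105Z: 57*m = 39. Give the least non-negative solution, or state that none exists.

32

gcd(57, 105) = 3, and 3 | 39, so solutions exist.
Divide through by 3: 19*m mod 35 = 13.
19⁻¹ ≡ 24 (mod 35).
m ≡ 24*13 ≡ 32 (mod 35).
The smallest non-negative solution is m = 32.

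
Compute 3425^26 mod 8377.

4340

By square-and-multiply:
3425^1 ≡ 3425 (mod 8377)
3425^2 ≡ 3425^2 = 11730625 ≡ 2825 (mod 8377)
3425^4 ≡ 2825^2 = 7980625 ≡ 5721 (mod 8377)
3425^8 ≡ 5721^2 = 32729841 ≡ 902 (mod 8377)
3425^16 ≡ 902^2 = 813604 ≡ 1035 (mod 8377)
3425^26 = 3425^16 × 3425^8 × 3425^2 ≡ 1035 × 902 × 2825 (mod 8377).
Accumulate the product:
1035 × 902 = 933570 ≡ 3723
3723 × 2825 = 10517475 ≡ 4340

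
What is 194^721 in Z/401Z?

Using repeated squaring:
721 in binary is 1011010001, i.e. 721 = 512 + 128 + 64 + 16 + 1.
194^1 ≡ 194 (mod 401)
194^2 ≡ 194^2 = 37636 ≡ 343 (mod 401)
194^4 ≡ 343^2 = 117649 ≡ 156 (mod 401)
194^8 ≡ 156^2 = 24336 ≡ 276 (mod 401)
194^16 ≡ 276^2 = 76176 ≡ 387 (mod 401)
194^32 ≡ 387^2 = 149769 ≡ 196 (mod 401)
194^64 ≡ 196^2 = 38416 ≡ 321 (mod 401)
194^128 ≡ 321^2 = 103041 ≡ 385 (mod 401)
194^256 ≡ 385^2 = 148225 ≡ 256 (mod 401)
194^512 ≡ 256^2 = 65536 ≡ 173 (mod 401)
194^721 = 194^512 · 194^128 · 194^64 · 194^16 · 194^1 ≡ 173 · 385 · 321 · 387 · 194 (mod 401).
Accumulate the product:
173 · 385 = 66605 ≡ 39
39 · 321 = 12519 ≡ 88
88 · 387 = 34056 ≡ 372
372 · 194 = 72168 ≡ 389

389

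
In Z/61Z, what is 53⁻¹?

38

By the extended Euclidean algorithm:
61 = 1×53 + 8
53 = 6×8 + 5
8 = 1×5 + 3
5 = 1×3 + 2
3 = 1×2 + 1
2 = 2×1 + 0
gcd(53, 61) = 1, so the inverse exists.
Bézout: 1 = 20×61 − 23×53.
So 53⁻¹ ≡ −23 ≡ 38 (mod 61).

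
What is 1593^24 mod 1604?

77

By square-and-multiply:
24 in binary is 11000, i.e. 24 = 16 + 8.
1593^1 ≡ 1593 (mod 1604)
1593^2 ≡ 1593^2 = 2537649 ≡ 121 (mod 1604)
1593^4 ≡ 121^2 = 14641 ≡ 205 (mod 1604)
1593^8 ≡ 205^2 = 42025 ≡ 321 (mod 1604)
1593^16 ≡ 321^2 = 103041 ≡ 385 (mod 1604)
1593^24 = 1593^16 × 1593^8 ≡ 385 × 321 (mod 1604).
385 × 321 = 123585 ≡ 77 (mod 1604).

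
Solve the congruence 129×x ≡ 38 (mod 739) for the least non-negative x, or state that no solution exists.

gcd(129, 739) = 1, so a unique solution mod 739 exists.
129⁻¹ ≡ 338 (mod 739).
x ≡ 338×38 ≡ 281 (mod 739).

281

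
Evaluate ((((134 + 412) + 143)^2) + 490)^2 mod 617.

134 + 412 = 546
546 + 143 = 689 ≡ 72 (mod 617)
(72)^2 ≡ 248 (mod 617)
248 + 490 = 738 ≡ 121 (mod 617)
(121)^2 ≡ 450 (mod 617)

450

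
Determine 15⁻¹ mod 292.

292 = 19*15 + 7
15 = 2*7 + 1
7 = 7*1 + 0
gcd(15, 292) = 1, so the inverse exists.
Bézout: 1 = −2*292 + 39*15.
So 15⁻¹ ≡ 39 (mod 292).

39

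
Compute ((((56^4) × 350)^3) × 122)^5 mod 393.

361

(56)^4 ≡ 64 (mod 393)
64 × 350 = 22400 ≡ 392 (mod 393)
(392)^3 ≡ 392 (mod 393)
392 × 122 = 47824 ≡ 271 (mod 393)
(271)^5 ≡ 361 (mod 393)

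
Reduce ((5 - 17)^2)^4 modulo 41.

18

5 - 17 = -12 ≡ 29 (mod 41)
(29)^2 ≡ 21 (mod 41)
(21)^4 ≡ 18 (mod 41)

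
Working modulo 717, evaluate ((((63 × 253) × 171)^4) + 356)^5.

63 × 253 = 15939 ≡ 165 (mod 717)
165 × 171 = 28215 ≡ 252 (mod 717)
(252)^4 ≡ 120 (mod 717)
120 + 356 = 476
(476)^5 ≡ 446 (mod 717)

446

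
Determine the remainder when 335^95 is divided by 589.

95 in binary is 1011111, i.e. 95 = 64 + 16 + 8 + 4 + 2 + 1.
335^1 ≡ 335 (mod 589)
335^2 ≡ 335^2 = 112225 ≡ 315 (mod 589)
335^4 ≡ 315^2 = 99225 ≡ 273 (mod 589)
335^8 ≡ 273^2 = 74529 ≡ 315 (mod 589)
335^16 ≡ 315^2 = 99225 ≡ 273 (mod 589)
335^32 ≡ 273^2 = 74529 ≡ 315 (mod 589)
335^64 ≡ 315^2 = 99225 ≡ 273 (mod 589)
335^95 = 335^64 * 335^16 * 335^8 * 335^4 * 335^2 * 335^1 ≡ 273 * 273 * 315 * 273 * 315 * 335 (mod 589).
Accumulate the product:
273 * 273 = 74529 ≡ 315
315 * 315 = 99225 ≡ 273
273 * 273 = 74529 ≡ 315
315 * 315 = 99225 ≡ 273
273 * 335 = 91455 ≡ 160

160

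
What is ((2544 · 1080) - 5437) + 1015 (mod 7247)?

2544 · 1080 = 2747520 ≡ 907 (mod 7247)
907 - 5437 = -4530 ≡ 2717 (mod 7247)
2717 + 1015 = 3732

3732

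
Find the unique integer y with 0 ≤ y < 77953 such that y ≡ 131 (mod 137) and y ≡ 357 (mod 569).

35066

137⁻¹ mod 569: 137·54 ≡ 1 (mod 569), so 137⁻¹ ≡ 54.
y = 131 + 137·((357 − 131)·54 mod 569) = 131 + 137·255 = 35066.
Check: 35066 mod 137 = 131, 35066 mod 569 = 357. ✓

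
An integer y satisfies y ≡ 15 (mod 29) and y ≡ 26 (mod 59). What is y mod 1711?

1088

29⁻¹ mod 59: 29*57 ≡ 1 (mod 59), so 29⁻¹ ≡ 57.
y = 15 + 29*((26 − 15)*57 mod 59) = 15 + 29*37 = 1088.
Check: 1088 mod 29 = 15, 1088 mod 59 = 26. ✓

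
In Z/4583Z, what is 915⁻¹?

1718

Apply the Euclidean algorithm and back-substitute:
4583 = 5*915 + 8
915 = 114*8 + 3
8 = 2*3 + 2
3 = 1*2 + 1
2 = 2*1 + 0
gcd(915, 4583) = 1, so the inverse exists.
Back-substitute for 1:
1 = 1*3 − 1*2
  = −1*8 + 3*3
  = 3*915 − 343*8
  = −343*4583 + 1718*915
So 915⁻¹ ≡ 1718 (mod 4583).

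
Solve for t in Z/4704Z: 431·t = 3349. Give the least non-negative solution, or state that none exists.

gcd(431, 4704) = 1, so a unique solution mod 4704 exists.
431⁻¹ ≡ 2543 (mod 4704).
t ≡ 2543·3349 ≡ 2267 (mod 4704).

2267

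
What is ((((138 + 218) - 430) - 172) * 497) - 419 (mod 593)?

70

138 + 218 = 356
356 - 430 = -74 ≡ 519 (mod 593)
519 - 172 = 347
347 * 497 = 172459 ≡ 489 (mod 593)
489 - 419 = 70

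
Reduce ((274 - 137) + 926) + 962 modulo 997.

31

274 - 137 = 137
137 + 926 = 1063 ≡ 66 (mod 997)
66 + 962 = 1028 ≡ 31 (mod 997)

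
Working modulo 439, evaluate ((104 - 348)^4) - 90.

38

104 - 348 = -244 ≡ 195 (mod 439)
(195)^4 ≡ 128 (mod 439)
128 - 90 = 38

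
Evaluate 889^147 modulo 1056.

169

147 in binary is 10010011, i.e. 147 = 128 + 16 + 2 + 1.
889^1 ≡ 889 (mod 1056)
889^2 ≡ 889^2 = 790321 ≡ 433 (mod 1056)
889^4 ≡ 433^2 = 187489 ≡ 577 (mod 1056)
889^8 ≡ 577^2 = 332929 ≡ 289 (mod 1056)
889^16 ≡ 289^2 = 83521 ≡ 97 (mod 1056)
889^32 ≡ 97^2 = 9409 ≡ 961 (mod 1056)
889^64 ≡ 961^2 = 923521 ≡ 577 (mod 1056)
889^128 ≡ 577^2 = 332929 ≡ 289 (mod 1056)
889^147 = 889^128 * 889^16 * 889^2 * 889^1 ≡ 289 * 97 * 433 * 889 (mod 1056).
Accumulate the product:
289 * 97 = 28033 ≡ 577
577 * 433 = 249841 ≡ 625
625 * 889 = 555625 ≡ 169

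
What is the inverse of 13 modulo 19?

3

19 = 1×13 + 6
13 = 2×6 + 1
6 = 6×1 + 0
gcd(13, 19) = 1, so the inverse exists.
Back-substitute for 1:
1 = 1×13 − 2×6
  = −2×19 + 3×13
So 13⁻¹ ≡ 3 (mod 19).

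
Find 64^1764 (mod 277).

1764 in binary is 11011100100, i.e. 1764 = 1024 + 512 + 128 + 64 + 32 + 4.
64^1 ≡ 64 (mod 277)
64^2 ≡ 64^2 = 4096 ≡ 218 (mod 277)
64^4 ≡ 218^2 = 47524 ≡ 157 (mod 277)
64^8 ≡ 157^2 = 24649 ≡ 273 (mod 277)
64^16 ≡ 273^2 = 74529 ≡ 16 (mod 277)
64^32 ≡ 16^2 = 256 (mod 277)
64^64 ≡ 256^2 = 65536 ≡ 164 (mod 277)
64^128 ≡ 164^2 = 26896 ≡ 27 (mod 277)
64^256 ≡ 27^2 = 729 ≡ 175 (mod 277)
64^512 ≡ 175^2 = 30625 ≡ 155 (mod 277)
64^1024 ≡ 155^2 = 24025 ≡ 203 (mod 277)
64^1764 = 64^1024 * 64^512 * 64^128 * 64^64 * 64^32 * 64^4 ≡ 203 * 155 * 27 * 164 * 256 * 157 (mod 277).
Accumulate the product:
203 * 155 = 31465 ≡ 164
164 * 27 = 4428 ≡ 273
273 * 164 = 44772 ≡ 175
175 * 256 = 44800 ≡ 203
203 * 157 = 31871 ≡ 16

16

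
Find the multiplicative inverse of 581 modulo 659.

245

659 = 1·581 + 78
581 = 7·78 + 35
78 = 2·35 + 8
35 = 4·8 + 3
8 = 2·3 + 2
3 = 1·2 + 1
2 = 2·1 + 0
gcd(581, 659) = 1, so the inverse exists.
Back-substitute for 1:
1 = 1·3 − 1·2
  = −1·8 + 3·3
  = 3·35 − 13·8
  = −13·78 + 29·35
  = 29·581 − 216·78
  = −216·659 + 245·581
So 581⁻¹ ≡ 245 (mod 659).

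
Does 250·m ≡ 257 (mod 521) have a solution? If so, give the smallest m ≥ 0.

174

gcd(250, 521) = 1, so a unique solution mod 521 exists.
250⁻¹ ≡ 248 (mod 521).
m ≡ 248·257 ≡ 174 (mod 521).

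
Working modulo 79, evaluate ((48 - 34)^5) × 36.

28

48 - 34 = 14
(14)^5 ≡ 71 (mod 79)
71 × 36 = 2556 ≡ 28 (mod 79)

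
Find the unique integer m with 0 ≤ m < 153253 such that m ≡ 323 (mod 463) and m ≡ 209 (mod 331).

132278

463⁻¹ mod 331: 463·163 ≡ 1 (mod 331), so 463⁻¹ ≡ 163.
m = 323 + 463·((209 − 323)·163 mod 331) = 323 + 463·285 = 132278.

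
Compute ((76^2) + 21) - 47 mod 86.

(76)^2 ≡ 14 (mod 86)
14 + 21 = 35
35 - 47 = -12 ≡ 74 (mod 86)

74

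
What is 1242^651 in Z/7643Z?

6161

651 in binary is 1010001011, i.e. 651 = 512 + 128 + 8 + 2 + 1.
1242^1 ≡ 1242 (mod 7643)
1242^2 ≡ 1242^2 = 1542564 ≡ 6321 (mod 7643)
1242^4 ≡ 6321^2 = 39955041 ≡ 5080 (mod 7643)
1242^8 ≡ 5080^2 = 25806400 ≡ 3632 (mod 7643)
1242^16 ≡ 3632^2 = 13191424 ≡ 7249 (mod 7643)
1242^32 ≡ 7249^2 = 52548001 ≡ 2376 (mod 7643)
1242^64 ≡ 2376^2 = 5645376 ≡ 4842 (mod 7643)
1242^128 ≡ 4842^2 = 23444964 ≡ 3883 (mod 7643)
1242^256 ≡ 3883^2 = 15077689 ≡ 5693 (mod 7643)
1242^512 ≡ 5693^2 = 32410249 ≡ 3929 (mod 7643)
1242^651 = 1242^512 × 1242^128 × 1242^8 × 1242^2 × 1242^1 ≡ 3929 × 3883 × 3632 × 6321 × 1242 (mod 7643).
Accumulate the product:
3929 × 3883 = 15256307 ≡ 879
879 × 3632 = 3192528 ≡ 5397
5397 × 6321 = 34114437 ≡ 3728
3728 × 1242 = 4630176 ≡ 6161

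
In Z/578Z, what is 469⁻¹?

403

By the extended Euclidean algorithm:
578 = 1*469 + 109
469 = 4*109 + 33
109 = 3*33 + 10
33 = 3*10 + 3
10 = 3*3 + 1
3 = 3*1 + 0
gcd(469, 578) = 1, so the inverse exists.
Bézout: 1 = 142*578 − 175*469.
So 469⁻¹ ≡ −175 ≡ 403 (mod 578).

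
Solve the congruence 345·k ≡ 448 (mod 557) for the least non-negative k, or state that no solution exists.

124

gcd(345, 557) = 1, so a unique solution mod 557 exists.
345⁻¹ ≡ 423 (mod 557).
k ≡ 423·448 ≡ 124 (mod 557).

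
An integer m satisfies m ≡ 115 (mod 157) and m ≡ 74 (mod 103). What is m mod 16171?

157⁻¹ mod 103: 157×21 ≡ 1 (mod 103), so 157⁻¹ ≡ 21.
m = 115 + 157×((74 − 115)×21 mod 103) = 115 + 157×66 = 10477.

10477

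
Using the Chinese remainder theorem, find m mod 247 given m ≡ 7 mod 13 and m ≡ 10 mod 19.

13⁻¹ mod 19: 13*3 ≡ 1 (mod 19), so 13⁻¹ ≡ 3.
m = 7 + 13*((10 − 7)*3 mod 19) = 7 + 13*9 = 124.
Check: 124 mod 13 = 7, 124 mod 19 = 10. ✓

124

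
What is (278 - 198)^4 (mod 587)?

278 - 198 = 80
(80)^4 ≡ 314 (mod 587)

314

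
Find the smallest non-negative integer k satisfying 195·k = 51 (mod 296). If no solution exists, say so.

gcd(195, 296) = 1, so a unique solution mod 296 exists.
195⁻¹ ≡ 211 (mod 296).
k ≡ 211·51 ≡ 105 (mod 296).

105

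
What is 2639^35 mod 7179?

962

By square-and-multiply:
2639^1 ≡ 2639 (mod 7179)
2639^2 ≡ 2639^2 = 6964321 ≡ 691 (mod 7179)
2639^4 ≡ 691^2 = 477481 ≡ 3667 (mod 7179)
2639^8 ≡ 3667^2 = 13446889 ≡ 622 (mod 7179)
2639^16 ≡ 622^2 = 386884 ≡ 6397 (mod 7179)
2639^32 ≡ 6397^2 = 40921609 ≡ 1309 (mod 7179)
2639^35 = 2639^32 · 2639^2 · 2639^1 ≡ 1309 · 691 · 2639 (mod 7179).
Accumulate the product:
1309 · 691 = 904519 ≡ 7144
7144 · 2639 = 18853016 ≡ 962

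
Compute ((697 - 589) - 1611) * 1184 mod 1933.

697 - 589 = 108
108 - 1611 = -1503 ≡ 430 (mod 1933)
430 * 1184 = 509120 ≡ 741 (mod 1933)

741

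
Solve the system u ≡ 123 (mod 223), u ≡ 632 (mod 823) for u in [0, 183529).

25322

223⁻¹ mod 823: 223·668 ≡ 1 (mod 823), so 223⁻¹ ≡ 668.
u = 123 + 223·((632 − 123)·668 mod 823) = 123 + 223·113 = 25322.
Check: 25322 mod 223 = 123, 25322 mod 823 = 632. ✓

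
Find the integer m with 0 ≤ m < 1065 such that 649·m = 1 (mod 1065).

64

1065 = 1×649 + 416
649 = 1×416 + 233
416 = 1×233 + 183
233 = 1×183 + 50
183 = 3×50 + 33
50 = 1×33 + 17
33 = 1×17 + 16
17 = 1×16 + 1
16 = 16×1 + 0
gcd(649, 1065) = 1, so the inverse exists.
Back-substitute for 1:
1 = 1×17 − 1×16
  = −1×33 + 2×17
  = 2×50 − 3×33
  = −3×183 + 11×50
  = 11×233 − 14×183
  = −14×416 + 25×233
  = 25×649 − 39×416
  = −39×1065 + 64×649
So 649⁻¹ ≡ 64 (mod 1065).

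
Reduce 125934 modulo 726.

336

125934 = 173·726 + 336, so 125934 ≡ 336 (mod 726).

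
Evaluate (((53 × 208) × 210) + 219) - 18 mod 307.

53 × 208 = 11024 ≡ 279 (mod 307)
279 × 210 = 58590 ≡ 260 (mod 307)
260 + 219 = 479 ≡ 172 (mod 307)
172 - 18 = 154

154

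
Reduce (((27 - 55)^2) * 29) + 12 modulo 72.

68

27 - 55 = -28 ≡ 44 (mod 72)
(44)^2 ≡ 64 (mod 72)
64 * 29 = 1856 ≡ 56 (mod 72)
56 + 12 = 68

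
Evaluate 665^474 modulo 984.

Using repeated squaring:
474 in binary is 111011010, i.e. 474 = 256 + 128 + 64 + 16 + 8 + 2.
665^1 ≡ 665 (mod 984)
665^2 ≡ 665^2 = 442225 ≡ 409 (mod 984)
665^4 ≡ 409^2 = 167281 ≡ 1 (mod 984)
665^8 ≡ 1^2 = 1 (mod 984)
665^16 ≡ 1^2 = 1 (mod 984)
665^32 ≡ 1^2 = 1 (mod 984)
665^64 ≡ 1^2 = 1 (mod 984)
665^128 ≡ 1^2 = 1 (mod 984)
665^256 ≡ 1^2 = 1 (mod 984)
665^474 = 665^256 · 665^128 · 665^64 · 665^16 · 665^8 · 665^2 ≡ 1 · 1 · 1 · 1 · 1 · 409 (mod 984).
Accumulate the product:
1 · 1 = 1
1 · 1 = 1
1 · 1 = 1
1 · 1 = 1
1 · 409 = 409

409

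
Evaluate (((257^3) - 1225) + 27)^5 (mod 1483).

(257)^3 ≡ 175 (mod 1483)
175 - 1225 = -1050 ≡ 433 (mod 1483)
433 + 27 = 460
(460)^5 ≡ 1419 (mod 1483)

1419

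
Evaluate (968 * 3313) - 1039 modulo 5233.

968 * 3313 = 3206984 ≡ 4388 (mod 5233)
4388 - 1039 = 3349

3349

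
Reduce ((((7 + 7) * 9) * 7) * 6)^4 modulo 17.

13

7 + 7 = 14
14 * 9 = 126 ≡ 7 (mod 17)
7 * 7 = 49 ≡ 15 (mod 17)
15 * 6 = 90 ≡ 5 (mod 17)
(5)^4 ≡ 13 (mod 17)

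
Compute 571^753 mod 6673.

6196

By square-and-multiply:
571^1 ≡ 571 (mod 6673)
571^2 ≡ 571^2 = 326041 ≡ 5737 (mod 6673)
571^4 ≡ 5737^2 = 32913169 ≡ 1933 (mod 6673)
571^8 ≡ 1933^2 = 3736489 ≡ 6282 (mod 6673)
571^16 ≡ 6282^2 = 39463524 ≡ 6075 (mod 6673)
571^32 ≡ 6075^2 = 36905625 ≡ 3935 (mod 6673)
571^64 ≡ 3935^2 = 15484225 ≡ 2865 (mod 6673)
571^128 ≡ 2865^2 = 8208225 ≡ 435 (mod 6673)
571^256 ≡ 435^2 = 189225 ≡ 2381 (mod 6673)
571^512 ≡ 2381^2 = 5669161 ≡ 3784 (mod 6673)
571^753 = 571^512 × 571^128 × 571^64 × 571^32 × 571^16 × 571^1 ≡ 3784 × 435 × 2865 × 3935 × 6075 × 571 (mod 6673).
Accumulate the product:
3784 × 435 = 1646040 ≡ 4482
4482 × 2865 = 12840930 ≡ 2078
2078 × 3935 = 8176930 ≡ 2505
2505 × 6075 = 15217875 ≡ 3435
3435 × 571 = 1961385 ≡ 6196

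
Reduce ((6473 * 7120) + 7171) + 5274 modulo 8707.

6473 * 7120 = 46087760 ≡ 1609 (mod 8707)
1609 + 7171 = 8780 ≡ 73 (mod 8707)
73 + 5274 = 5347

5347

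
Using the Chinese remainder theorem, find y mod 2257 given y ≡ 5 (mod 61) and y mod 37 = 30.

61⁻¹ mod 37: 61×17 ≡ 1 (mod 37), so 61⁻¹ ≡ 17.
y = 5 + 61×((30 − 5)×17 mod 37) = 5 + 61×18 = 1103.

1103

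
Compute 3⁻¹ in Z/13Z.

9

Run the extended Euclidean algorithm:
13 = 4×3 + 1
3 = 3×1 + 0
gcd(3, 13) = 1, so the inverse exists.
Bézout: 1 = 1×13 − 4×3.
So 3⁻¹ ≡ −4 ≡ 9 (mod 13).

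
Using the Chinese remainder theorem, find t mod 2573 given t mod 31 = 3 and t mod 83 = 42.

623

31⁻¹ mod 83: 31*75 ≡ 1 (mod 83), so 31⁻¹ ≡ 75.
t = 3 + 31*((42 − 3)*75 mod 83) = 3 + 31*20 = 623.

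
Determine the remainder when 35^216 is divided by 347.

Using repeated squaring:
35^1 ≡ 35 (mod 347)
35^2 ≡ 35^2 = 1225 ≡ 184 (mod 347)
35^4 ≡ 184^2 = 33856 ≡ 197 (mod 347)
35^8 ≡ 197^2 = 38809 ≡ 292 (mod 347)
35^16 ≡ 292^2 = 85264 ≡ 249 (mod 347)
35^32 ≡ 249^2 = 62001 ≡ 235 (mod 347)
35^64 ≡ 235^2 = 55225 ≡ 52 (mod 347)
35^128 ≡ 52^2 = 2704 ≡ 275 (mod 347)
35^216 = 35^128 · 35^64 · 35^16 · 35^8 ≡ 275 · 52 · 249 · 292 (mod 347).
Accumulate the product:
275 · 52 = 14300 ≡ 73
73 · 249 = 18177 ≡ 133
133 · 292 = 38836 ≡ 319

319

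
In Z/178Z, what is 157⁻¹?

161

Run the extended Euclidean algorithm:
178 = 1×157 + 21
157 = 7×21 + 10
21 = 2×10 + 1
10 = 10×1 + 0
gcd(157, 178) = 1, so the inverse exists.
Bézout: 1 = 15×178 − 17×157.
So 157⁻¹ ≡ −17 ≡ 161 (mod 178).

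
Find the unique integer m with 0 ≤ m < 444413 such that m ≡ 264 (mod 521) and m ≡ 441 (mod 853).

521⁻¹ mod 853: 521×167 ≡ 1 (mod 853), so 521⁻¹ ≡ 167.
m = 264 + 521×((441 − 264)×167 mod 853) = 264 + 521×557 = 290461.
Check: 290461 mod 521 = 264, 290461 mod 853 = 441. ✓

290461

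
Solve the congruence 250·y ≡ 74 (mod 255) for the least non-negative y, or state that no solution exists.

no solution

gcd(250, 255) = 5, and 5 does not divide 74.
So the congruence has no solution.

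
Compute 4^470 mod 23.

9

Compute successive squares:
4^1 ≡ 4 (mod 23)
4^2 ≡ 4^2 = 16 (mod 23)
4^4 ≡ 16^2 = 256 ≡ 3 (mod 23)
4^8 ≡ 3^2 = 9 (mod 23)
4^16 ≡ 9^2 = 81 ≡ 12 (mod 23)
4^32 ≡ 12^2 = 144 ≡ 6 (mod 23)
4^64 ≡ 6^2 = 36 ≡ 13 (mod 23)
4^128 ≡ 13^2 = 169 ≡ 8 (mod 23)
4^256 ≡ 8^2 = 64 ≡ 18 (mod 23)
4^470 = 4^256 · 4^128 · 4^64 · 4^16 · 4^4 · 4^2 ≡ 18 · 8 · 13 · 12 · 3 · 16 (mod 23).
Accumulate the product:
18 · 8 = 144 ≡ 6
6 · 13 = 78 ≡ 9
9 · 12 = 108 ≡ 16
16 · 3 = 48 ≡ 2
2 · 16 = 32 ≡ 9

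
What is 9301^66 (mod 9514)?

1207

By square-and-multiply:
66 in binary is 1000010, i.e. 66 = 64 + 2.
9301^1 ≡ 9301 (mod 9514)
9301^2 ≡ 9301^2 = 86508601 ≡ 7313 (mod 9514)
9301^4 ≡ 7313^2 = 53479969 ≡ 1775 (mod 9514)
9301^8 ≡ 1775^2 = 3150625 ≡ 1491 (mod 9514)
9301^16 ≡ 1491^2 = 2223081 ≡ 6319 (mod 9514)
9301^32 ≡ 6319^2 = 39929761 ≡ 9017 (mod 9514)
9301^64 ≡ 9017^2 = 81306289 ≡ 9159 (mod 9514)
9301^66 = 9301^64 · 9301^2 ≡ 9159 · 7313 (mod 9514).
9159 · 7313 = 66979767 ≡ 1207 (mod 9514).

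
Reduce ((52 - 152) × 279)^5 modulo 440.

120

52 - 152 = -100 ≡ 340 (mod 440)
340 × 279 = 94860 ≡ 260 (mod 440)
(260)^5 ≡ 120 (mod 440)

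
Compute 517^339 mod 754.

571

339 in binary is 101010011, i.e. 339 = 256 + 64 + 16 + 2 + 1.
517^1 ≡ 517 (mod 754)
517^2 ≡ 517^2 = 267289 ≡ 373 (mod 754)
517^4 ≡ 373^2 = 139129 ≡ 393 (mod 754)
517^8 ≡ 393^2 = 154449 ≡ 633 (mod 754)
517^16 ≡ 633^2 = 400689 ≡ 315 (mod 754)
517^32 ≡ 315^2 = 99225 ≡ 451 (mod 754)
517^64 ≡ 451^2 = 203401 ≡ 575 (mod 754)
517^128 ≡ 575^2 = 330625 ≡ 373 (mod 754)
517^256 ≡ 373^2 = 139129 ≡ 393 (mod 754)
517^339 = 517^256 × 517^64 × 517^16 × 517^2 × 517^1 ≡ 393 × 575 × 315 × 373 × 517 (mod 754).
Accumulate the product:
393 × 575 = 225975 ≡ 529
529 × 315 = 166635 ≡ 1
1 × 373 = 373
373 × 517 = 192841 ≡ 571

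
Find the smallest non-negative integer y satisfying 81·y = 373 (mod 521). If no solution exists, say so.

gcd(81, 521) = 1, so a unique solution mod 521 exists.
81⁻¹ ≡ 238 (mod 521).
y ≡ 238·373 ≡ 204 (mod 521).

204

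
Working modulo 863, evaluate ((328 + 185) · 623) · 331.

729

328 + 185 = 513
513 · 623 = 319599 ≡ 289 (mod 863)
289 · 331 = 95659 ≡ 729 (mod 863)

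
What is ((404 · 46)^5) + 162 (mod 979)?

834

404 · 46 = 18584 ≡ 962 (mod 979)
(962)^5 ≡ 672 (mod 979)
672 + 162 = 834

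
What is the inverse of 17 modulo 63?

26

63 = 3·17 + 12
17 = 1·12 + 5
12 = 2·5 + 2
5 = 2·2 + 1
2 = 2·1 + 0
gcd(17, 63) = 1, so the inverse exists.
Bézout: 1 = −7·63 + 26·17.
So 17⁻¹ ≡ 26 (mod 63).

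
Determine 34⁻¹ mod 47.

18

47 = 1×34 + 13
34 = 2×13 + 8
13 = 1×8 + 5
8 = 1×5 + 3
5 = 1×3 + 2
3 = 1×2 + 1
2 = 2×1 + 0
gcd(34, 47) = 1, so the inverse exists.
Back-substitute for 1:
1 = 1×3 − 1×2
  = −1×5 + 2×3
  = 2×8 − 3×5
  = −3×13 + 5×8
  = 5×34 − 13×13
  = −13×47 + 18×34
So 34⁻¹ ≡ 18 (mod 47).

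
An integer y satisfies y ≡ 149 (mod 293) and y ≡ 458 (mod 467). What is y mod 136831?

293⁻¹ mod 467: 293×416 ≡ 1 (mod 467), so 293⁻¹ ≡ 416.
y = 149 + 293×((458 − 149)×416 mod 467) = 149 + 293×119 = 35016.
Check: 35016 mod 293 = 149, 35016 mod 467 = 458. ✓

35016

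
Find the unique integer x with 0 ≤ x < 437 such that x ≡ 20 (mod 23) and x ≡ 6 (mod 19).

23⁻¹ mod 19: 23*5 ≡ 1 (mod 19), so 23⁻¹ ≡ 5.
x = 20 + 23*((6 − 20)*5 mod 19) = 20 + 23*6 = 158.
Check: 158 mod 23 = 20, 158 mod 19 = 6. ✓

158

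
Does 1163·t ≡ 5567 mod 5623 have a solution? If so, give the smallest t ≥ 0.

gcd(1163, 5623) = 1, so a unique solution mod 5623 exists.
1163⁻¹ ≡ 4598 (mod 5623).
t ≡ 4598·5567 ≡ 1170 (mod 5623).

1170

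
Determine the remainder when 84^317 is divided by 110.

317 in binary is 100111101, i.e. 317 = 256 + 32 + 16 + 8 + 4 + 1.
84^1 ≡ 84 (mod 110)
84^2 ≡ 84^2 = 7056 ≡ 16 (mod 110)
84^4 ≡ 16^2 = 256 ≡ 36 (mod 110)
84^8 ≡ 36^2 = 1296 ≡ 86 (mod 110)
84^16 ≡ 86^2 = 7396 ≡ 26 (mod 110)
84^32 ≡ 26^2 = 676 ≡ 16 (mod 110)
84^64 ≡ 16^2 = 256 ≡ 36 (mod 110)
84^128 ≡ 36^2 = 1296 ≡ 86 (mod 110)
84^256 ≡ 86^2 = 7396 ≡ 26 (mod 110)
84^317 = 84^256 × 84^32 × 84^16 × 84^8 × 84^4 × 84^1 ≡ 26 × 16 × 26 × 86 × 36 × 84 (mod 110).
Accumulate the product:
26 × 16 = 416 ≡ 86
86 × 26 = 2236 ≡ 36
36 × 86 = 3096 ≡ 16
16 × 36 = 576 ≡ 26
26 × 84 = 2184 ≡ 94

94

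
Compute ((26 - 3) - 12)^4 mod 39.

26 - 3 = 23
23 - 12 = 11
(11)^4 ≡ 16 (mod 39)

16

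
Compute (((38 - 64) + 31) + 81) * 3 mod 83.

9

38 - 64 = -26 ≡ 57 (mod 83)
57 + 31 = 88 ≡ 5 (mod 83)
5 + 81 = 86 ≡ 3 (mod 83)
3 * 3 = 9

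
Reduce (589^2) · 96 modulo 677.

(589)^2 ≡ 297 (mod 677)
297 · 96 = 28512 ≡ 78 (mod 677)

78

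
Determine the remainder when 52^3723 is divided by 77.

3723 in binary is 111010001011, i.e. 3723 = 2048 + 1024 + 512 + 128 + 8 + 2 + 1.
52^1 ≡ 52 (mod 77)
52^2 ≡ 52^2 = 2704 ≡ 9 (mod 77)
52^4 ≡ 9^2 = 81 ≡ 4 (mod 77)
52^8 ≡ 4^2 = 16 (mod 77)
52^16 ≡ 16^2 = 256 ≡ 25 (mod 77)
52^32 ≡ 25^2 = 625 ≡ 9 (mod 77)
52^64 ≡ 9^2 = 81 ≡ 4 (mod 77)
52^128 ≡ 4^2 = 16 (mod 77)
52^256 ≡ 16^2 = 256 ≡ 25 (mod 77)
52^512 ≡ 25^2 = 625 ≡ 9 (mod 77)
52^1024 ≡ 9^2 = 81 ≡ 4 (mod 77)
52^2048 ≡ 4^2 = 16 (mod 77)
52^3723 = 52^2048 × 52^1024 × 52^512 × 52^128 × 52^8 × 52^2 × 52^1 ≡ 16 × 4 × 9 × 16 × 16 × 9 × 52 (mod 77).
Accumulate the product:
16 × 4 = 64
64 × 9 = 576 ≡ 37
37 × 16 = 592 ≡ 53
53 × 16 = 848 ≡ 1
1 × 9 = 9
9 × 52 = 468 ≡ 6

6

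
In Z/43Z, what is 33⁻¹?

30

Run the extended Euclidean algorithm:
43 = 1×33 + 10
33 = 3×10 + 3
10 = 3×3 + 1
3 = 3×1 + 0
gcd(33, 43) = 1, so the inverse exists.
Back-substitute for 1:
1 = 1×10 − 3×3
  = −3×33 + 10×10
  = 10×43 − 13×33
So 33⁻¹ ≡ −13 ≡ 30 (mod 43).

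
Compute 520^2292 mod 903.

By square-and-multiply:
2292 in binary is 100011110100, i.e. 2292 = 2048 + 128 + 64 + 32 + 16 + 4.
520^1 ≡ 520 (mod 903)
520^2 ≡ 520^2 = 270400 ≡ 403 (mod 903)
520^4 ≡ 403^2 = 162409 ≡ 772 (mod 903)
520^8 ≡ 772^2 = 595984 ≡ 4 (mod 903)
520^16 ≡ 4^2 = 16 (mod 903)
520^32 ≡ 16^2 = 256 (mod 903)
520^64 ≡ 256^2 = 65536 ≡ 520 (mod 903)
520^128 ≡ 520^2 = 270400 ≡ 403 (mod 903)
520^256 ≡ 403^2 = 162409 ≡ 772 (mod 903)
520^512 ≡ 772^2 = 595984 ≡ 4 (mod 903)
520^1024 ≡ 4^2 = 16 (mod 903)
520^2048 ≡ 16^2 = 256 (mod 903)
520^2292 = 520^2048 * 520^128 * 520^64 * 520^32 * 520^16 * 520^4 ≡ 256 * 403 * 520 * 256 * 16 * 772 (mod 903).
Accumulate the product:
256 * 403 = 103168 ≡ 226
226 * 520 = 117520 ≡ 130
130 * 256 = 33280 ≡ 772
772 * 16 = 12352 ≡ 613
613 * 772 = 473236 ≡ 64

64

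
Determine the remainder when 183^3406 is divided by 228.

By square-and-multiply:
183^1 ≡ 183 (mod 228)
183^2 ≡ 183^2 = 33489 ≡ 201 (mod 228)
183^4 ≡ 201^2 = 40401 ≡ 45 (mod 228)
183^8 ≡ 45^2 = 2025 ≡ 201 (mod 228)
183^16 ≡ 201^2 = 40401 ≡ 45 (mod 228)
183^32 ≡ 45^2 = 2025 ≡ 201 (mod 228)
183^64 ≡ 201^2 = 40401 ≡ 45 (mod 228)
183^128 ≡ 45^2 = 2025 ≡ 201 (mod 228)
183^256 ≡ 201^2 = 40401 ≡ 45 (mod 228)
183^512 ≡ 45^2 = 2025 ≡ 201 (mod 228)
183^1024 ≡ 201^2 = 40401 ≡ 45 (mod 228)
183^2048 ≡ 45^2 = 2025 ≡ 201 (mod 228)
183^3406 = 183^2048 × 183^1024 × 183^256 × 183^64 × 183^8 × 183^4 × 183^2 ≡ 201 × 45 × 45 × 45 × 201 × 45 × 201 (mod 228).
Accumulate the product:
201 × 45 = 9045 ≡ 153
153 × 45 = 6885 ≡ 45
45 × 45 = 2025 ≡ 201
201 × 201 = 40401 ≡ 45
45 × 45 = 2025 ≡ 201
201 × 201 = 40401 ≡ 45

45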